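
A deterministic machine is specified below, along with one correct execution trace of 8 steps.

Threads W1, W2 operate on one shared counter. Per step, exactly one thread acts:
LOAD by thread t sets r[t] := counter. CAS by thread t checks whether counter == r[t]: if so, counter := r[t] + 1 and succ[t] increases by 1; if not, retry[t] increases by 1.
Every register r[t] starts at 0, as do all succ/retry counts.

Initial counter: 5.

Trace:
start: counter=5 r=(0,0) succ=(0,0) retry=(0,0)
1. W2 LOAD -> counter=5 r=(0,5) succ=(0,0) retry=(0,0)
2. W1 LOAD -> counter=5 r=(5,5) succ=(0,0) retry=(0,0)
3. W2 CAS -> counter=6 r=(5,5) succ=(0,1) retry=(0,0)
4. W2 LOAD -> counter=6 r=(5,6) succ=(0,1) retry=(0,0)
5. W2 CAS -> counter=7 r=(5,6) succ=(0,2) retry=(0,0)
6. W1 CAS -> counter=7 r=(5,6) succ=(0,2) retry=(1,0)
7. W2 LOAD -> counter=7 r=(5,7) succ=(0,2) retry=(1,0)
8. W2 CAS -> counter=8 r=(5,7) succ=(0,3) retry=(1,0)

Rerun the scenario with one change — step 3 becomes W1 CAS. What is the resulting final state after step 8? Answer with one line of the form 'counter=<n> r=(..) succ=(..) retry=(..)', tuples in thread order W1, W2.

counter=8 r=(5,7) succ=(1,2) retry=(1,0)

(re-executing from step 3 with the substitution; state before step 3: counter=5 r=(5,5) succ=(0,0) retry=(0,0))
3. W1 CAS -> counter=6 r=(5,5) succ=(1,0) retry=(0,0)
4. W2 LOAD -> counter=6 r=(5,6) succ=(1,0) retry=(0,0)
5. W2 CAS -> counter=7 r=(5,6) succ=(1,1) retry=(0,0)
6. W1 CAS -> counter=7 r=(5,6) succ=(1,1) retry=(1,0)
7. W2 LOAD -> counter=7 r=(5,7) succ=(1,1) retry=(1,0)
8. W2 CAS -> counter=8 r=(5,7) succ=(1,2) retry=(1,0)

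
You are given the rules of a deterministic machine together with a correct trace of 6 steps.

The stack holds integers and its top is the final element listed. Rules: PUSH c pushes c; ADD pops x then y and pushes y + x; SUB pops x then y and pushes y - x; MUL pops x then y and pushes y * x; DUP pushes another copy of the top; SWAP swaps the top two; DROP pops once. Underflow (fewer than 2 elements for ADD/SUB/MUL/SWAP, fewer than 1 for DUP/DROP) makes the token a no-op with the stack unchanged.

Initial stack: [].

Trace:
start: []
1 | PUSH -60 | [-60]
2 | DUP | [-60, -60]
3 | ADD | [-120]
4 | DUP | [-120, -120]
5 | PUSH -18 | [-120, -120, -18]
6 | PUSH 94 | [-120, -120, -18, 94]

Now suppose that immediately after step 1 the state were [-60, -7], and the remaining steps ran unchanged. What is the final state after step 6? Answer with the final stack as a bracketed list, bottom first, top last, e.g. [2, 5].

state after step 1 := [-60, -7]
2 | DUP | [-60, -7, -7]
3 | ADD | [-60, -14]
4 | DUP | [-60, -14, -14]
5 | PUSH -18 | [-60, -14, -14, -18]
6 | PUSH 94 | [-60, -14, -14, -18, 94]

[-60, -14, -14, -18, 94]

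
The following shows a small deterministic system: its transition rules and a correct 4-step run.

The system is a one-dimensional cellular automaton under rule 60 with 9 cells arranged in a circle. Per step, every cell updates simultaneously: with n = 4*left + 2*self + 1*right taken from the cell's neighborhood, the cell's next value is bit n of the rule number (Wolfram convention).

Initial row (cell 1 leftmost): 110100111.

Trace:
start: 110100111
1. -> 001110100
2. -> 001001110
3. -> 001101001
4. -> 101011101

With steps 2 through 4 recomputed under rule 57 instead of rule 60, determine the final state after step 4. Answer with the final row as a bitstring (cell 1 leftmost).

(re-executing steps 2..4 under rule 57; state before step 2: 001110100)
2. -> 101001011
3. -> 010100110
4. -> 001010101

001010101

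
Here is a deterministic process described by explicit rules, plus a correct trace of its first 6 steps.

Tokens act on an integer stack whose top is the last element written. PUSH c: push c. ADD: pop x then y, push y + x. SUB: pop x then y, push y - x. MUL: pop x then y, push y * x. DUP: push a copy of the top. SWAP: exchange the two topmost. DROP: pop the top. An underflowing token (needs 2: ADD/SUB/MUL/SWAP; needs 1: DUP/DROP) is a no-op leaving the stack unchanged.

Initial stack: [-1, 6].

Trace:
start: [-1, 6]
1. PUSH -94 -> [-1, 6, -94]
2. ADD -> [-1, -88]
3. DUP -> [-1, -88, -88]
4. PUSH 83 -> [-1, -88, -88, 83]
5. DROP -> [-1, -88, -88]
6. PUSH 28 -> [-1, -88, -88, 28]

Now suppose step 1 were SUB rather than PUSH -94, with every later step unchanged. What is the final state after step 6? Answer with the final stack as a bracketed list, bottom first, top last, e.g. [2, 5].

[-7, -7, 28]

(re-executing from step 1 with the substitution; state before step 1: [-1, 6])
1. SUB -> [-7]
2. ADD -> [-7]
3. DUP -> [-7, -7]
4. PUSH 83 -> [-7, -7, 83]
5. DROP -> [-7, -7]
6. PUSH 28 -> [-7, -7, 28]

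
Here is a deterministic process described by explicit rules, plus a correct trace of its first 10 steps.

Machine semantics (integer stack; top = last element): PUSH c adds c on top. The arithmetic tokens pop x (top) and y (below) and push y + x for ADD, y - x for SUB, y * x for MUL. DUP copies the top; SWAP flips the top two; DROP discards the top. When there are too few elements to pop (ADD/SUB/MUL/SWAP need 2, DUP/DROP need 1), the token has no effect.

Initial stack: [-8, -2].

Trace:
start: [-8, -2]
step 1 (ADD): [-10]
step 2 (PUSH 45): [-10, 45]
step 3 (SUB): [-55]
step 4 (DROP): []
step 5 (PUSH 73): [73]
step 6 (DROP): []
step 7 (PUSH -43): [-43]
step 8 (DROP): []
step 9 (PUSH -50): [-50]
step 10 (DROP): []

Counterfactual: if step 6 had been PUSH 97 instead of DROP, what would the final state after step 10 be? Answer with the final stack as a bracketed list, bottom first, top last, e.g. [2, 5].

(re-executing from step 6 with the substitution; state before step 6: [73])
step 6 (PUSH 97): [73, 97]
step 7 (PUSH -43): [73, 97, -43]
step 8 (DROP): [73, 97]
step 9 (PUSH -50): [73, 97, -50]
step 10 (DROP): [73, 97]

[73, 97]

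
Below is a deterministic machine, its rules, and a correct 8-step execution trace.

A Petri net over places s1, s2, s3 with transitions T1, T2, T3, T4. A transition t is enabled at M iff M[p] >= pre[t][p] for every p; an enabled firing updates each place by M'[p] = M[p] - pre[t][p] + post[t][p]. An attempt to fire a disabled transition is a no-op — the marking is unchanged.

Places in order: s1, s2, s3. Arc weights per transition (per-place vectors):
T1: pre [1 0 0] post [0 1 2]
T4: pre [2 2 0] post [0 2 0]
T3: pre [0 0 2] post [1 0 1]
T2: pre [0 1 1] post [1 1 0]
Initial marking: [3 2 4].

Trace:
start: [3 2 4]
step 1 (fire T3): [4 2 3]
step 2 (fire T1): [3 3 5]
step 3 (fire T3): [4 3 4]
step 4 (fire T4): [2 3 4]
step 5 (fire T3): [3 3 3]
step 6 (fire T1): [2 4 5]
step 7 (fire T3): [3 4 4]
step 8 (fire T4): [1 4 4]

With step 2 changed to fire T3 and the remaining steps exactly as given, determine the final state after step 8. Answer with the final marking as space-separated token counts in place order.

2 3 2

(re-executing from step 2 with the substitution; state before step 2: [4 2 3])
step 2 (fire T3): [5 2 2]
step 3 (fire T3): [6 2 1]
step 4 (fire T4): [4 2 1]
step 5 (fire T3): [4 2 1]
step 6 (fire T1): [3 3 3]
step 7 (fire T3): [4 3 2]
step 8 (fire T4): [2 3 2]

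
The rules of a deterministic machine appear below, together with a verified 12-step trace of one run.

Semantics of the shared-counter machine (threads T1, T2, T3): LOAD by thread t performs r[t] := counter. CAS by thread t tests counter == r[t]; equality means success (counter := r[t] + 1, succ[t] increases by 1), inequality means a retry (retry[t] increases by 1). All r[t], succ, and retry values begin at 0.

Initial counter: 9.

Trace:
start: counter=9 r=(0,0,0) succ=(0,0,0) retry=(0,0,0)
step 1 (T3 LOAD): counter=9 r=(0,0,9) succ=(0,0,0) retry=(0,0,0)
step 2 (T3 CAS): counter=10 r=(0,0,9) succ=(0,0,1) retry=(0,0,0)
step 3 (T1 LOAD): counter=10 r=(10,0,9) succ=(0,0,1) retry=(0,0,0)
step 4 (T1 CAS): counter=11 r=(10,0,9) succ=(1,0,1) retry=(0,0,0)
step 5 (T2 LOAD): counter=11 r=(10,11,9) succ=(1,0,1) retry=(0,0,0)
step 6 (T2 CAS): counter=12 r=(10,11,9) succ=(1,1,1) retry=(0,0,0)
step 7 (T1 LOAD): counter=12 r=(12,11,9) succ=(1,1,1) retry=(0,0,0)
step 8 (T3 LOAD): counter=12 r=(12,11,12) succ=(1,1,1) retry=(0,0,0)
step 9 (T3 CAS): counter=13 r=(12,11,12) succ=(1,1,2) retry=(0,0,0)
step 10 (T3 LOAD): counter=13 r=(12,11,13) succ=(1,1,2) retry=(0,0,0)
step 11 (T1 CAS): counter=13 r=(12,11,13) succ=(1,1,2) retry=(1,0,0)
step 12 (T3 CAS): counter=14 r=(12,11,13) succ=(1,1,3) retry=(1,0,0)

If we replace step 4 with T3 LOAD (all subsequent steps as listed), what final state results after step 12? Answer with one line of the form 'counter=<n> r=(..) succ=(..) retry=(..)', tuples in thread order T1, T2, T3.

counter=13 r=(11,10,12) succ=(0,1,3) retry=(1,0,0)

(re-executing from step 4 with the substitution; state before step 4: counter=10 r=(10,0,9) succ=(0,0,1) retry=(0,0,0))
step 4 (T3 LOAD): counter=10 r=(10,0,10) succ=(0,0,1) retry=(0,0,0)
step 5 (T2 LOAD): counter=10 r=(10,10,10) succ=(0,0,1) retry=(0,0,0)
step 6 (T2 CAS): counter=11 r=(10,10,10) succ=(0,1,1) retry=(0,0,0)
step 7 (T1 LOAD): counter=11 r=(11,10,10) succ=(0,1,1) retry=(0,0,0)
step 8 (T3 LOAD): counter=11 r=(11,10,11) succ=(0,1,1) retry=(0,0,0)
step 9 (T3 CAS): counter=12 r=(11,10,11) succ=(0,1,2) retry=(0,0,0)
step 10 (T3 LOAD): counter=12 r=(11,10,12) succ=(0,1,2) retry=(0,0,0)
step 11 (T1 CAS): counter=12 r=(11,10,12) succ=(0,1,2) retry=(1,0,0)
step 12 (T3 CAS): counter=13 r=(11,10,12) succ=(0,1,3) retry=(1,0,0)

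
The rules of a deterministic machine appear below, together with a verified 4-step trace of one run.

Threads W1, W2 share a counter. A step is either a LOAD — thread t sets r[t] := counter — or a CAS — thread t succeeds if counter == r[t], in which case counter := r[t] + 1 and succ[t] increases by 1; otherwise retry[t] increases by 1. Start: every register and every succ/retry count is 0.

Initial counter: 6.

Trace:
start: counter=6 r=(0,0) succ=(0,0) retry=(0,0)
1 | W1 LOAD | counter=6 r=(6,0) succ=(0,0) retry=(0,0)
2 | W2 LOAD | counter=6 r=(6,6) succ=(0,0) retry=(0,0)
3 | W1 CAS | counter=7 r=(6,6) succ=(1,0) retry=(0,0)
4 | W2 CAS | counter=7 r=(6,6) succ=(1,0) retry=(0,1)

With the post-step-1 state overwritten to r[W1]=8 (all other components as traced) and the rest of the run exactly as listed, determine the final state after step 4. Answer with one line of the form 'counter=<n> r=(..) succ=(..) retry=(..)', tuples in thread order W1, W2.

state after step 1 := counter=6 r=(8,0) succ=(0,0) retry=(0,0)
2 | W2 LOAD | counter=6 r=(8,6) succ=(0,0) retry=(0,0)
3 | W1 CAS | counter=6 r=(8,6) succ=(0,0) retry=(1,0)
4 | W2 CAS | counter=7 r=(8,6) succ=(0,1) retry=(1,0)

counter=7 r=(8,6) succ=(0,1) retry=(1,0)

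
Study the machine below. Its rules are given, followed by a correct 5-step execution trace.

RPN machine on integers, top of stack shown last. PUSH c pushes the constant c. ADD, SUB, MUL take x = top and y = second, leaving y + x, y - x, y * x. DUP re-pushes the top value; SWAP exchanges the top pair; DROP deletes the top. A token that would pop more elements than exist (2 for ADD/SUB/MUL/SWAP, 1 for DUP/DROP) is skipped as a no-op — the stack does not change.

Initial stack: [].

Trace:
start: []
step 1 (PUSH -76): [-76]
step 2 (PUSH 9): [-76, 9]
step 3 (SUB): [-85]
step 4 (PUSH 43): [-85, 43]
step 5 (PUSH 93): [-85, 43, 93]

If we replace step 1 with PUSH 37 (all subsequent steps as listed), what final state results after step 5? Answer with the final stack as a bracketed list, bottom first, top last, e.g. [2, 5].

(re-executing from step 1 with the substitution; state before step 1: [])
step 1 (PUSH 37): [37]
step 2 (PUSH 9): [37, 9]
step 3 (SUB): [28]
step 4 (PUSH 43): [28, 43]
step 5 (PUSH 93): [28, 43, 93]

[28, 43, 93]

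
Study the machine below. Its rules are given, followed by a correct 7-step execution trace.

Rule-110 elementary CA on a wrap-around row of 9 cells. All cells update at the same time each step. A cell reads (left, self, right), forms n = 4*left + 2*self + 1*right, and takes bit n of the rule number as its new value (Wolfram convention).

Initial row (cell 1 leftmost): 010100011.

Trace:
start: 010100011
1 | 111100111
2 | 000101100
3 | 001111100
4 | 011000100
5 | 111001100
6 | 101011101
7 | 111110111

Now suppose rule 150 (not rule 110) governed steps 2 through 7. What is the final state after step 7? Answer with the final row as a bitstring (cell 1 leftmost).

(re-executing steps 2..7 under rule 150; state before step 2: 111100111)
2 | 111011011
3 | 110000001
4 | 101000010
5 | 101100110
6 | 100011000
7 | 110100101

110100101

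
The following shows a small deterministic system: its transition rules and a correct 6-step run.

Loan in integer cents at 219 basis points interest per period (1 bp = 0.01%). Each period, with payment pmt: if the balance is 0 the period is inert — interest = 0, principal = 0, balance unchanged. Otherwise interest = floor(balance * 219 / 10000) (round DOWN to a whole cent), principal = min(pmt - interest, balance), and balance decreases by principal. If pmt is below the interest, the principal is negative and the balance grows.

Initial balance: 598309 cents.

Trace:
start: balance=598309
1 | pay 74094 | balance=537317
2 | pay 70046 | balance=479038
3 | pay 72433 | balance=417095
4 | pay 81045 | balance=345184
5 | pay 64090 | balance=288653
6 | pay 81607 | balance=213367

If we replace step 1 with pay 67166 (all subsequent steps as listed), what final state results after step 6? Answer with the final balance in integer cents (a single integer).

221086

(re-executing from step 1 with the substitution; state before step 1: balance=598309)
1 | pay 67166 | balance=544245
2 | pay 70046 | balance=486117
3 | pay 72433 | balance=424329
4 | pay 81045 | balance=352576
5 | pay 64090 | balance=296207
6 | pay 81607 | balance=221086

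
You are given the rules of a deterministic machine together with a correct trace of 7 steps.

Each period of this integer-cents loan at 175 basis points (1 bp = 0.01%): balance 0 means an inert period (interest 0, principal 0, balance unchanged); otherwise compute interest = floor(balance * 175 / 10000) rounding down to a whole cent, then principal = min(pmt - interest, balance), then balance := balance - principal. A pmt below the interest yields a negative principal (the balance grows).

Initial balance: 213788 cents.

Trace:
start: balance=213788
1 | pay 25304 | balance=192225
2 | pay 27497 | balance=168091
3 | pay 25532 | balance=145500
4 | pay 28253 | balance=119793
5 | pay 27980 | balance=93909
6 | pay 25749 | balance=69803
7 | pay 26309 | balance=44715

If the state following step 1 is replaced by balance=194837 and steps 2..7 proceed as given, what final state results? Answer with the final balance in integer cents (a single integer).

47614

state after step 1 := balance=194837
2 | pay 27497 | balance=170749
3 | pay 25532 | balance=148205
4 | pay 28253 | balance=122545
5 | pay 27980 | balance=96709
6 | pay 25749 | balance=72652
7 | pay 26309 | balance=47614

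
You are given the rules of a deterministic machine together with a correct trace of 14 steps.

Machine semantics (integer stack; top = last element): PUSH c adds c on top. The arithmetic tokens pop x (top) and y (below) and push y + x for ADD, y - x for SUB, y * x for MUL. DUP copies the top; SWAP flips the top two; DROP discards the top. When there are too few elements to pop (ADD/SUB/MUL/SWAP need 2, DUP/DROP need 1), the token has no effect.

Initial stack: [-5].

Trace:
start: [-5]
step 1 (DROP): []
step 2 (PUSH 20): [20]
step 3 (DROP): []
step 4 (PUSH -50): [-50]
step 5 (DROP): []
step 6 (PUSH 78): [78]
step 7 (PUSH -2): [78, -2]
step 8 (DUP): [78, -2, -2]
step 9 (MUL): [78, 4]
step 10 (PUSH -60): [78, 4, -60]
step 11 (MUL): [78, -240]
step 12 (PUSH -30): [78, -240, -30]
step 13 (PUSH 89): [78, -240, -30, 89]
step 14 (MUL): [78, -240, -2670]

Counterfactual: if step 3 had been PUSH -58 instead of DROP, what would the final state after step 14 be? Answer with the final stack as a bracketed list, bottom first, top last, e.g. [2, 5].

[20, -58, 78, -240, -2670]

(re-executing from step 3 with the substitution; state before step 3: [20])
step 3 (PUSH -58): [20, -58]
step 4 (PUSH -50): [20, -58, -50]
step 5 (DROP): [20, -58]
step 6 (PUSH 78): [20, -58, 78]
step 7 (PUSH -2): [20, -58, 78, -2]
step 8 (DUP): [20, -58, 78, -2, -2]
step 9 (MUL): [20, -58, 78, 4]
step 10 (PUSH -60): [20, -58, 78, 4, -60]
step 11 (MUL): [20, -58, 78, -240]
step 12 (PUSH -30): [20, -58, 78, -240, -30]
step 13 (PUSH 89): [20, -58, 78, -240, -30, 89]
step 14 (MUL): [20, -58, 78, -240, -2670]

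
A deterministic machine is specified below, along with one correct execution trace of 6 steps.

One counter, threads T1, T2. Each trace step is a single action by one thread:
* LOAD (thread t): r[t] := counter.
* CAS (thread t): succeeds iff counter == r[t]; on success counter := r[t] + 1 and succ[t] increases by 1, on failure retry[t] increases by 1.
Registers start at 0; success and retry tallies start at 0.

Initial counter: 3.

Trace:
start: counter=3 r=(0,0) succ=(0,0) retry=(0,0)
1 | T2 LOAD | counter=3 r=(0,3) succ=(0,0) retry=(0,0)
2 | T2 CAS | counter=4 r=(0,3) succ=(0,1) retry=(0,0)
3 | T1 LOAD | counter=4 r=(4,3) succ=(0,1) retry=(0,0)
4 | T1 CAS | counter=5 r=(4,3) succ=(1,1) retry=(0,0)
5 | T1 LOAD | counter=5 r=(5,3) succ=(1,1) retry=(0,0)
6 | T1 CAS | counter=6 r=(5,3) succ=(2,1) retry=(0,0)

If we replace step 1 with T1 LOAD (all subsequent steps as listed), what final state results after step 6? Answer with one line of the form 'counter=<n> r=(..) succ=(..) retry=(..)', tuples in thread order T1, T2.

(re-executing from step 1 with the substitution; state before step 1: counter=3 r=(0,0) succ=(0,0) retry=(0,0))
1 | T1 LOAD | counter=3 r=(3,0) succ=(0,0) retry=(0,0)
2 | T2 CAS | counter=3 r=(3,0) succ=(0,0) retry=(0,1)
3 | T1 LOAD | counter=3 r=(3,0) succ=(0,0) retry=(0,1)
4 | T1 CAS | counter=4 r=(3,0) succ=(1,0) retry=(0,1)
5 | T1 LOAD | counter=4 r=(4,0) succ=(1,0) retry=(0,1)
6 | T1 CAS | counter=5 r=(4,0) succ=(2,0) retry=(0,1)

counter=5 r=(4,0) succ=(2,0) retry=(0,1)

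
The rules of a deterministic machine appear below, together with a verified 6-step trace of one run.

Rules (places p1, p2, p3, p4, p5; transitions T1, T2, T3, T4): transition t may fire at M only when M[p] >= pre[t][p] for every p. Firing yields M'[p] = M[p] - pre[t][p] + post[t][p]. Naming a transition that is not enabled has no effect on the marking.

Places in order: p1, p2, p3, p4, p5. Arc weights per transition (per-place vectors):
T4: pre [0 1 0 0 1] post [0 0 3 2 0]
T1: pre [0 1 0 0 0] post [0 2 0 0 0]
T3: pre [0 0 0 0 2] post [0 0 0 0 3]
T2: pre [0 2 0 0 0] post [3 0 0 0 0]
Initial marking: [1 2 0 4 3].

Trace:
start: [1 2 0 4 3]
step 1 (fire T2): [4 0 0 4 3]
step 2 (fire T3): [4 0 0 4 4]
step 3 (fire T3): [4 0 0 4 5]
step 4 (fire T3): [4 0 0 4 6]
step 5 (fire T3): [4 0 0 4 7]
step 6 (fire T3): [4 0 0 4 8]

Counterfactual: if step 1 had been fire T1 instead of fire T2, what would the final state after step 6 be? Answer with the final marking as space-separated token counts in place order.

1 3 0 4 8

(re-executing from step 1 with the substitution; state before step 1: [1 2 0 4 3])
step 1 (fire T1): [1 3 0 4 3]
step 2 (fire T3): [1 3 0 4 4]
step 3 (fire T3): [1 3 0 4 5]
step 4 (fire T3): [1 3 0 4 6]
step 5 (fire T3): [1 3 0 4 7]
step 6 (fire T3): [1 3 0 4 8]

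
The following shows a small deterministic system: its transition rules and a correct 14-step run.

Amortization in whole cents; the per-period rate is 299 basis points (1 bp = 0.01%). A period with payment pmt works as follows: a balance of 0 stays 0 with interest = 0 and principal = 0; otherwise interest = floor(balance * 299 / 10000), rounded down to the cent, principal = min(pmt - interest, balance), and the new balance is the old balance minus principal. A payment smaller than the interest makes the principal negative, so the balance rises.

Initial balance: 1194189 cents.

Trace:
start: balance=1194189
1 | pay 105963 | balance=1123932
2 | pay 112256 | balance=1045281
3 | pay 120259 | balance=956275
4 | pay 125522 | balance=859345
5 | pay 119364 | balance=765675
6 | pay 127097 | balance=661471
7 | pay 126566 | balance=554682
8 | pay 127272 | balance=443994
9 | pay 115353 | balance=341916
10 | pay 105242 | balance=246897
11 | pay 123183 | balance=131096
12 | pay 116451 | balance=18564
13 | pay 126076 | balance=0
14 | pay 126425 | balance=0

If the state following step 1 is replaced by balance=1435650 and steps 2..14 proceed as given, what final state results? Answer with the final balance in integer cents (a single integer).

220610

state after step 1 := balance=1435650
2 | pay 112256 | balance=1366319
3 | pay 120259 | balance=1286912
4 | pay 125522 | balance=1199868
5 | pay 119364 | balance=1116380
6 | pay 127097 | balance=1022662
7 | pay 126566 | balance=926673
8 | pay 127272 | balance=827108
9 | pay 115353 | balance=736485
10 | pay 105242 | balance=653263
11 | pay 123183 | balance=549612
12 | pay 116451 | balance=449594
13 | pay 126076 | balance=336960
14 | pay 126425 | balance=220610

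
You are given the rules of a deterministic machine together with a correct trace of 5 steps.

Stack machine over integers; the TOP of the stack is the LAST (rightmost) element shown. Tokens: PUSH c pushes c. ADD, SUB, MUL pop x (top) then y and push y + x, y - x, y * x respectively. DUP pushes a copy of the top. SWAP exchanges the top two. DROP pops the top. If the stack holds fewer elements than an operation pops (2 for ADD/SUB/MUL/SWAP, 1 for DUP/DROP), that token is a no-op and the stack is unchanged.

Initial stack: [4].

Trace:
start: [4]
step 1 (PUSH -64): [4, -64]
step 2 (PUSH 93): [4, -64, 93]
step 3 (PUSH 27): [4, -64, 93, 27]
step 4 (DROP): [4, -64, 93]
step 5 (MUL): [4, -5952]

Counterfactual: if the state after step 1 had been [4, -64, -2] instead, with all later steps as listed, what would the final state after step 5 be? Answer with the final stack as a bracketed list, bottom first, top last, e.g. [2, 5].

state after step 1 := [4, -64, -2]
step 2 (PUSH 93): [4, -64, -2, 93]
step 3 (PUSH 27): [4, -64, -2, 93, 27]
step 4 (DROP): [4, -64, -2, 93]
step 5 (MUL): [4, -64, -186]

[4, -64, -186]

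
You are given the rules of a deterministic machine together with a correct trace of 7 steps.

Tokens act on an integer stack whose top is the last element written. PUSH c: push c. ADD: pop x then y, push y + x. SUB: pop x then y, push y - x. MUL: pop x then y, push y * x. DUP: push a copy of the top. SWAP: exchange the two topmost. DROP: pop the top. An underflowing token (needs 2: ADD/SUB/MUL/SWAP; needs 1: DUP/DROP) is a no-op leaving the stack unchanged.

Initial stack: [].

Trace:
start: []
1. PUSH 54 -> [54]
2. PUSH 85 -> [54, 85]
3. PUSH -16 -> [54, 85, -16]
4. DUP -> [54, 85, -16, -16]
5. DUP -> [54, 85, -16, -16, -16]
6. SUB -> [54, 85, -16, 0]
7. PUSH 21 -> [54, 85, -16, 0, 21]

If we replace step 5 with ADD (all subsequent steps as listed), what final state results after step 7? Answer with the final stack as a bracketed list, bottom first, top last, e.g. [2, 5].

[54, 117, 21]

(re-executing from step 5 with the substitution; state before step 5: [54, 85, -16, -16])
5. ADD -> [54, 85, -32]
6. SUB -> [54, 117]
7. PUSH 21 -> [54, 117, 21]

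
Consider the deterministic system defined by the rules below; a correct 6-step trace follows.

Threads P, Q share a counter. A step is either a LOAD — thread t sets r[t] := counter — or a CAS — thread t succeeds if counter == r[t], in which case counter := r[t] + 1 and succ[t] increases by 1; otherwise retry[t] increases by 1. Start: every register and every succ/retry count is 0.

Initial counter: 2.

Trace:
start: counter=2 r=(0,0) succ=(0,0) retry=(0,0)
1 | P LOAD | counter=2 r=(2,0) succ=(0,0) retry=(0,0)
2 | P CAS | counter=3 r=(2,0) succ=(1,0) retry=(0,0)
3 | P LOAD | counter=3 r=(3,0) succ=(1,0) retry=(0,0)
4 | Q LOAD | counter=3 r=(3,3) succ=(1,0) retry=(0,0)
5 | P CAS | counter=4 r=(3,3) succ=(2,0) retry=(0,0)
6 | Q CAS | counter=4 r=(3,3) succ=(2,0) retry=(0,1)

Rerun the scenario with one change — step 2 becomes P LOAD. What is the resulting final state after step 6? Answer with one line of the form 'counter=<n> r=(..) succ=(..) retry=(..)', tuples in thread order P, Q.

counter=3 r=(2,2) succ=(1,0) retry=(0,1)

(re-executing from step 2 with the substitution; state before step 2: counter=2 r=(2,0) succ=(0,0) retry=(0,0))
2 | P LOAD | counter=2 r=(2,0) succ=(0,0) retry=(0,0)
3 | P LOAD | counter=2 r=(2,0) succ=(0,0) retry=(0,0)
4 | Q LOAD | counter=2 r=(2,2) succ=(0,0) retry=(0,0)
5 | P CAS | counter=3 r=(2,2) succ=(1,0) retry=(0,0)
6 | Q CAS | counter=3 r=(2,2) succ=(1,0) retry=(0,1)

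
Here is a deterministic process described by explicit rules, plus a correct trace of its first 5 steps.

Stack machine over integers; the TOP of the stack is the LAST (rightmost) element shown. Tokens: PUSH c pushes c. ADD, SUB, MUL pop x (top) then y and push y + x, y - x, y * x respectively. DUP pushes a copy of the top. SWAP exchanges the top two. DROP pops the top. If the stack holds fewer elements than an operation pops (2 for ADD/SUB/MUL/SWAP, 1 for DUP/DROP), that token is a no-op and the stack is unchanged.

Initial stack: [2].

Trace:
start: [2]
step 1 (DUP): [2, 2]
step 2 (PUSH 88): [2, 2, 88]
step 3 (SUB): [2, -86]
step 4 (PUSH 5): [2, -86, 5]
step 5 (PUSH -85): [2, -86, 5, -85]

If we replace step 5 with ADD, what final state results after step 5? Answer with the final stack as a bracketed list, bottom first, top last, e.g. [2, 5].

(re-executing from step 5 with the substitution; state before step 5: [2, -86, 5])
step 5 (ADD): [2, -81]

[2, -81]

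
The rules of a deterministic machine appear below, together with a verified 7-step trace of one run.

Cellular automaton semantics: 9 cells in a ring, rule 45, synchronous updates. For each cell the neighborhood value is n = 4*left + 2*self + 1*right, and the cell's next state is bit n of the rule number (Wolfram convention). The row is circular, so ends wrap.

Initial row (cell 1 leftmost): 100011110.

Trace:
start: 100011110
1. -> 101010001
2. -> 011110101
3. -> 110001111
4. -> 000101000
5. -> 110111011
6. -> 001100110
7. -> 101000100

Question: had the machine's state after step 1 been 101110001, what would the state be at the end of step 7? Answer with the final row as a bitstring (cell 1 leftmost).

state after step 1 := 101110001
2. -> 011000101
3. -> 110010111
4. -> 000011100
5. -> 111010001
6. -> 000110101
7. -> 010101111

010101111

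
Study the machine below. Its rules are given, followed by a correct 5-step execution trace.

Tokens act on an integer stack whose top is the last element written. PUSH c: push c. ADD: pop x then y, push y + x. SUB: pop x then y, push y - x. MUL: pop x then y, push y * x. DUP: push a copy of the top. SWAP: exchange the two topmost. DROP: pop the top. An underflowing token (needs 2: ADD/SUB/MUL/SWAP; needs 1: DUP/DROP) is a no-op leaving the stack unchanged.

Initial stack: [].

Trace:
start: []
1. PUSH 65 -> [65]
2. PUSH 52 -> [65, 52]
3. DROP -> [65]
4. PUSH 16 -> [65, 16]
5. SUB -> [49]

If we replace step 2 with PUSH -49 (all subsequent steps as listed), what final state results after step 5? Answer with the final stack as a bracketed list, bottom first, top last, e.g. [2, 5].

(re-executing from step 2 with the substitution; state before step 2: [65])
2. PUSH -49 -> [65, -49]
3. DROP -> [65]
4. PUSH 16 -> [65, 16]
5. SUB -> [49]

[49]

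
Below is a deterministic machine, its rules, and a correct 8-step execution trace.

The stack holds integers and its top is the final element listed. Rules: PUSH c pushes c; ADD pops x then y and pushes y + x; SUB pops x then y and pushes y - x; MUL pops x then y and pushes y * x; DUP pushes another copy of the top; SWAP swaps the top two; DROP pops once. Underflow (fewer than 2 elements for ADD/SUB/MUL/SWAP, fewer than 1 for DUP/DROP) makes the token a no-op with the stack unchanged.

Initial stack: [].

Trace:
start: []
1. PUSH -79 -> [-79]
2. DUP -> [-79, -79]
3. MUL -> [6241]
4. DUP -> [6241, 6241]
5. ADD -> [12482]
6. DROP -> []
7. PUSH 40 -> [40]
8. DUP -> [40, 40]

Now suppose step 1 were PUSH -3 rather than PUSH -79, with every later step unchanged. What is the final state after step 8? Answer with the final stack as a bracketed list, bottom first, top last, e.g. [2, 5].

[40, 40]

(re-executing from step 1 with the substitution; state before step 1: [])
1. PUSH -3 -> [-3]
2. DUP -> [-3, -3]
3. MUL -> [9]
4. DUP -> [9, 9]
5. ADD -> [18]
6. DROP -> []
7. PUSH 40 -> [40]
8. DUP -> [40, 40]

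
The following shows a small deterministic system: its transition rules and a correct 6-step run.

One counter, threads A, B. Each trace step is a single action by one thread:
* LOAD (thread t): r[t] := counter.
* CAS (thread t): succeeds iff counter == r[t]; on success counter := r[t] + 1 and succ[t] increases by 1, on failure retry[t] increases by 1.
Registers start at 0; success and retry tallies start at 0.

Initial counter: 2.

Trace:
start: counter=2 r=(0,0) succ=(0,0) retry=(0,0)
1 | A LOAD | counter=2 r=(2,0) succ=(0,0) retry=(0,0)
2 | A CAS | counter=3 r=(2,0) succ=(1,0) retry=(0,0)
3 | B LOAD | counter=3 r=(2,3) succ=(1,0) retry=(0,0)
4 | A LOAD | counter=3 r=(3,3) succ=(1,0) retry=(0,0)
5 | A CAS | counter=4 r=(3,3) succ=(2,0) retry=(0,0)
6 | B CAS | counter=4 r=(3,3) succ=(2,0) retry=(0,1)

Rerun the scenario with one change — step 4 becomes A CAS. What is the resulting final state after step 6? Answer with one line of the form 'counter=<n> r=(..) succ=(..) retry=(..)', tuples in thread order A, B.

counter=4 r=(2,3) succ=(1,1) retry=(2,0)

(re-executing from step 4 with the substitution; state before step 4: counter=3 r=(2,3) succ=(1,0) retry=(0,0))
4 | A CAS | counter=3 r=(2,3) succ=(1,0) retry=(1,0)
5 | A CAS | counter=3 r=(2,3) succ=(1,0) retry=(2,0)
6 | B CAS | counter=4 r=(2,3) succ=(1,1) retry=(2,0)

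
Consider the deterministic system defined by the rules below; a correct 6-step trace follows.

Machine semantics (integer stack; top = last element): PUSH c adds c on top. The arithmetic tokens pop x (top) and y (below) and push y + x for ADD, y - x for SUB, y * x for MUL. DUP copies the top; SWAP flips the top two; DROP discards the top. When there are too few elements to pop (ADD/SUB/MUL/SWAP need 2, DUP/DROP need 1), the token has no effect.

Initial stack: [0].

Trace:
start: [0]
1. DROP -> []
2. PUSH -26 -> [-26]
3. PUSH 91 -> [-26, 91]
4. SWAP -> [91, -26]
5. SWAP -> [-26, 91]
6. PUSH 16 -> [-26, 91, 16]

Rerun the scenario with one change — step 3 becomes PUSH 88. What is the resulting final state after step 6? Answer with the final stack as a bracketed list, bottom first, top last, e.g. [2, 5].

[-26, 88, 16]

(re-executing from step 3 with the substitution; state before step 3: [-26])
3. PUSH 88 -> [-26, 88]
4. SWAP -> [88, -26]
5. SWAP -> [-26, 88]
6. PUSH 16 -> [-26, 88, 16]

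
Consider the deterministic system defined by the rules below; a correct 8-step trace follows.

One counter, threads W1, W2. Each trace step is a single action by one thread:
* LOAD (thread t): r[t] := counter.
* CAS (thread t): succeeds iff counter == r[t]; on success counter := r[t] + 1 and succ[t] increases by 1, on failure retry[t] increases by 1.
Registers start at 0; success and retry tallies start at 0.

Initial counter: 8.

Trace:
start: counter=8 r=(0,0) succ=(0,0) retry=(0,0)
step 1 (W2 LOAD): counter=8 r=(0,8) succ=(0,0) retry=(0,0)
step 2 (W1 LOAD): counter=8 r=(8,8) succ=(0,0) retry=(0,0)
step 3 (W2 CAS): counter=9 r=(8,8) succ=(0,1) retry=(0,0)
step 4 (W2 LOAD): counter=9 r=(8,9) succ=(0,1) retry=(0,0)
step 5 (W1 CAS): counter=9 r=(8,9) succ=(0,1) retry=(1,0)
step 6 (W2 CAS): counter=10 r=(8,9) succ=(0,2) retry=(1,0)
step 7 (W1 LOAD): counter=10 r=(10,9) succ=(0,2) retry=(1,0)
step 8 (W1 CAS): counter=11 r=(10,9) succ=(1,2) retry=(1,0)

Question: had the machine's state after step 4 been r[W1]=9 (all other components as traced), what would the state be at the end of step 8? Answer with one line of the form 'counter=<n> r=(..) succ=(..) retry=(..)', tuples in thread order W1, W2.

state after step 4 := counter=9 r=(9,9) succ=(0,1) retry=(0,0)
step 5 (W1 CAS): counter=10 r=(9,9) succ=(1,1) retry=(0,0)
step 6 (W2 CAS): counter=10 r=(9,9) succ=(1,1) retry=(0,1)
step 7 (W1 LOAD): counter=10 r=(10,9) succ=(1,1) retry=(0,1)
step 8 (W1 CAS): counter=11 r=(10,9) succ=(2,1) retry=(0,1)

counter=11 r=(10,9) succ=(2,1) retry=(0,1)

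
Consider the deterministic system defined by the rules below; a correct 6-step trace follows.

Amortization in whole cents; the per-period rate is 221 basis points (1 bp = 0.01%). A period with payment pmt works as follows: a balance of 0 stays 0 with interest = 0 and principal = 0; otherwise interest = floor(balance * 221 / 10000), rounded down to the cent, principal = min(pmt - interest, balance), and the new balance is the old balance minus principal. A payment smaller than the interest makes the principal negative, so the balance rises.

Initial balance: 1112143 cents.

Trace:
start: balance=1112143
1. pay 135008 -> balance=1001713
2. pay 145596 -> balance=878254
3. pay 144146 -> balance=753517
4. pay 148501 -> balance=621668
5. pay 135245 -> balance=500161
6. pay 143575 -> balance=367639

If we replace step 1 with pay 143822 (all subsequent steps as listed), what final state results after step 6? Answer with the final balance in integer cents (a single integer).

(re-executing from step 1 with the substitution; state before step 1: balance=1112143)
1. pay 143822 -> balance=992899
2. pay 145596 -> balance=869246
3. pay 144146 -> balance=744310
4. pay 148501 -> balance=612258
5. pay 135245 -> balance=490543
6. pay 143575 -> balance=357809

357809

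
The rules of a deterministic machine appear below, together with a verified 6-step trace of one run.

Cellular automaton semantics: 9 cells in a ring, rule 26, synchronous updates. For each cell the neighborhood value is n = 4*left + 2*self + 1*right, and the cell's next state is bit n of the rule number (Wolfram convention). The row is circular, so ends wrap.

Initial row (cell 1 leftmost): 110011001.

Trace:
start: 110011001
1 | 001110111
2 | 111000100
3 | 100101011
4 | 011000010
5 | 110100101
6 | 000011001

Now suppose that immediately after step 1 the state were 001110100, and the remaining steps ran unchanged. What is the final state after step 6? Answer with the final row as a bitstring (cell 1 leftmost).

011100100

state after step 1 := 001110100
2 | 011000010
3 | 110100101
4 | 000011001
5 | 100110110
6 | 011100100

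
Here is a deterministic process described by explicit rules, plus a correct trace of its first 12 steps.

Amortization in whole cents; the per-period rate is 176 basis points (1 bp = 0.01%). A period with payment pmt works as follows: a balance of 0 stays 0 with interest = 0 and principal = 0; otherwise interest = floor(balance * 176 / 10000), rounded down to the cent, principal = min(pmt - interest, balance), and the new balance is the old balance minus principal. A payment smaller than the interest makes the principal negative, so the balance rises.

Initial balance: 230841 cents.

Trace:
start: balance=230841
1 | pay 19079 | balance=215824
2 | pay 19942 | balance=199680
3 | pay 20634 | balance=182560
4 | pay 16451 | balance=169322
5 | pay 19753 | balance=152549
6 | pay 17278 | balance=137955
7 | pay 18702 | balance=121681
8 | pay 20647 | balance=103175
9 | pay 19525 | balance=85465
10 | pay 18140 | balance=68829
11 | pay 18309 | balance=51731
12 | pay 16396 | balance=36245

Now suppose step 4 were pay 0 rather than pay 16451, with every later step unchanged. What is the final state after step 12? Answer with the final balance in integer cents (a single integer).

55159

(re-executing from step 4 with the substitution; state before step 4: balance=182560)
4 | pay 0 | balance=185773
5 | pay 19753 | balance=169289
6 | pay 17278 | balance=154990
7 | pay 18702 | balance=139015
8 | pay 20647 | balance=120814
9 | pay 19525 | balance=103415
10 | pay 18140 | balance=87095
11 | pay 18309 | balance=70318
12 | pay 16396 | balance=55159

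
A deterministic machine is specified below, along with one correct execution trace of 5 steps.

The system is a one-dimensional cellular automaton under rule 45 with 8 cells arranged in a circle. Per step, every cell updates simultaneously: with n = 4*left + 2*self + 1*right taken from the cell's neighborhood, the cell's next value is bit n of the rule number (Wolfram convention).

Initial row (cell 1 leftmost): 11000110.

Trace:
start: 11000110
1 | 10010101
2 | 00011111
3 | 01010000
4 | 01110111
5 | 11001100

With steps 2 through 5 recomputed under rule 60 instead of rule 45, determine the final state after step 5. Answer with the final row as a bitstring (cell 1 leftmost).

11001100

(re-executing steps 2..5 under rule 60; state before step 2: 10010101)
2 | 01011111
3 | 11110000
4 | 10001000
5 | 11001100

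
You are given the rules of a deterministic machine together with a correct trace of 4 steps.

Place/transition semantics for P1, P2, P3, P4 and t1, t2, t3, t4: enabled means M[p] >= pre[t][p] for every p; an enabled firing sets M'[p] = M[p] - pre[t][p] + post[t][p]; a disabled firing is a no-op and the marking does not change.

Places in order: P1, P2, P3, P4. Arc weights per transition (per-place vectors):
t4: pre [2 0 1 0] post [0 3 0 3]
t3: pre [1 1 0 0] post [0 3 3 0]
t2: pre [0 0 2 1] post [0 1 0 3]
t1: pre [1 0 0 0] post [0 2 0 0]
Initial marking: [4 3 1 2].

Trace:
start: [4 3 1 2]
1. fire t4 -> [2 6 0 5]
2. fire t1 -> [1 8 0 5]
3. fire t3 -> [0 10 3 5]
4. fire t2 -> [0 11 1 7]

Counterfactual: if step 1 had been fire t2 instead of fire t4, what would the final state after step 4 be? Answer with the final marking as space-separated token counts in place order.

2 8 2 4

(re-executing from step 1 with the substitution; state before step 1: [4 3 1 2])
1. fire t2 -> [4 3 1 2]
2. fire t1 -> [3 5 1 2]
3. fire t3 -> [2 7 4 2]
4. fire t2 -> [2 8 2 4]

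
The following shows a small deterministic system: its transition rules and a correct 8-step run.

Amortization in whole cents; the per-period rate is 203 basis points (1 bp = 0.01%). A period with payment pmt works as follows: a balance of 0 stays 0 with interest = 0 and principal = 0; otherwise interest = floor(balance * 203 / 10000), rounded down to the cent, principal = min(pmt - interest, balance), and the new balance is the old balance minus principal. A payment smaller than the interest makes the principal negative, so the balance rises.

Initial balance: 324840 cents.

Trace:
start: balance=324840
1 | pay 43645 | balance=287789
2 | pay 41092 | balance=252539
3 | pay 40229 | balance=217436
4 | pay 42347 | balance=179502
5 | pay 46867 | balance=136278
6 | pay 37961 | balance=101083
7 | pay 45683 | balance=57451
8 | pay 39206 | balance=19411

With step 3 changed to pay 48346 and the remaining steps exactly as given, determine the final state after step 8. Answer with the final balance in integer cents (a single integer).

(re-executing from step 3 with the substitution; state before step 3: balance=252539)
3 | pay 48346 | balance=209319
4 | pay 42347 | balance=171221
5 | pay 46867 | balance=127829
6 | pay 37961 | balance=92462
7 | pay 45683 | balance=48655
8 | pay 39206 | balance=10436

10436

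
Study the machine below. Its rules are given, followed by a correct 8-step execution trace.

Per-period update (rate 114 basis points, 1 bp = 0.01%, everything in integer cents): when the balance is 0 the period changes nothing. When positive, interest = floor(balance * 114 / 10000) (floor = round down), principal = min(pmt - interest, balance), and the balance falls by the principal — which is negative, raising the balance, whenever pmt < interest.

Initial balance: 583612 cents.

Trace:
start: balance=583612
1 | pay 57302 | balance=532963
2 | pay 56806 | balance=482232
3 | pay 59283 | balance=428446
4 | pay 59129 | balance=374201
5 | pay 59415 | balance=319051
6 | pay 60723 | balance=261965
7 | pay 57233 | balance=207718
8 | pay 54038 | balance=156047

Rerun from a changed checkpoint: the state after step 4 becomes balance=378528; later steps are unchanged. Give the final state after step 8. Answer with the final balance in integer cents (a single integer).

160576

state after step 4 := balance=378528
5 | pay 59415 | balance=323428
6 | pay 60723 | balance=266392
7 | pay 57233 | balance=212195
8 | pay 54038 | balance=160576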